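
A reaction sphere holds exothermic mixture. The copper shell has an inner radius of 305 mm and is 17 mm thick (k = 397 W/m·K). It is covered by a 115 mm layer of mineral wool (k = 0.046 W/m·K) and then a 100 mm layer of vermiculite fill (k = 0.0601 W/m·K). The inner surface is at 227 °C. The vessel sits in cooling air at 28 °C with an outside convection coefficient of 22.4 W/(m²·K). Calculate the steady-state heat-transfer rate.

Q ≈ 100 W

Radial (spherical) resistances in series:
R_copper shell = (1/0.305 − 1/0.322)/(4π×397) = 3.47×10^-5 K/W
R_mineral wool = (1/0.322 − 1/0.437)/(4π×0.046) = 1.414 K/W
R_vermiculite fill = (1/0.437 − 1/0.537)/(4π×0.0601) = 0.5642 K/W
R_outer film = 1/(h·4πr_o²) = 1/(22.4×4π×0.537²) = 0.01232 K/W
R_total = 1.99 K/W
Q = ΔT/R_total = 199/1.99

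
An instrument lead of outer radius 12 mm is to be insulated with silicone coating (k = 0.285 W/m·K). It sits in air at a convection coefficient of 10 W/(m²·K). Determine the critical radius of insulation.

r_cr ≈ 28.5 mm

For a cylinder r_cr = k/h = 0.285/10
r_cr = 28.5 mm; since the bare radius (12 mm) is below r_cr, adding a thin layer of insulation will *increase* heat loss.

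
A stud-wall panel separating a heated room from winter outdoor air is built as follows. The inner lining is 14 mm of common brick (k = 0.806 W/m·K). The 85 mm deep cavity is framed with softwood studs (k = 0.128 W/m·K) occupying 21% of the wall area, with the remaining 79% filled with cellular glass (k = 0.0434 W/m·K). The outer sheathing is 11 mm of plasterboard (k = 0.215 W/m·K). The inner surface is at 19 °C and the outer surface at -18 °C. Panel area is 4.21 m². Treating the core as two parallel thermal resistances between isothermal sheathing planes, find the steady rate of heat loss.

Q ≈ 107 W

Sheathing layers in series; stud and cavity paths in parallel between them.
R_inner = 0.014/(0.806×4.21) = 0.004126 K/W
R_stud  = 0.085/(0.128×0.21×4.21) = 0.7511 K/W
R_cav   = 0.085/(0.0434×0.79×4.21) = 0.5889 K/W
1/R_core = 1/R_stud + 1/R_cav → R_core = 0.3301 K/W
R_outer = 0.011/(0.215×4.21) = 0.01215 K/W
R_total = 0.3464 K/W
Q = ΔT/R_total = 37/0.3464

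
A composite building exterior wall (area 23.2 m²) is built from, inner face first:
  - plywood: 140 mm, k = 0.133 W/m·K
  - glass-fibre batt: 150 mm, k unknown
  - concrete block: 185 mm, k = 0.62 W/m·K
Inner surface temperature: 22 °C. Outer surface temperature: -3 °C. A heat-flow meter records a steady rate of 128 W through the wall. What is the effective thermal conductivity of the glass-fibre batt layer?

k ≈ 0.0472 W/(m·K)

Series thermal resistances:
R_plywood = L/(kA) = 0.14/(0.133×23.2) = 0.04537 K/W
R_concrete block = L/(kA) = 0.185/(0.62×23.2) = 0.01286 K/W
Sum of known resistances R_other = 0.05823 K/W
Total R = ΔT/Q = 25/128 = 0.1953 K/W
R_glass-fibre batt = R_total − R_other = 0.1371 K/W
k = L/(R·A) = 0.15/(0.1371×23.2)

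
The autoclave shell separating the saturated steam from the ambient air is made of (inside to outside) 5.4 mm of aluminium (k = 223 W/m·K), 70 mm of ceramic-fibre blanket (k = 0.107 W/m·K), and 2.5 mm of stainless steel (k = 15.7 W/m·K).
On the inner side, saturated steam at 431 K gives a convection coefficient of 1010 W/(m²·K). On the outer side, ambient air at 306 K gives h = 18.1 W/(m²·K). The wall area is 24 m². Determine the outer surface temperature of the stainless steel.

T ≈ 316 K

Using the resistance-network approach (series):
R_inner film = 1/(h_i·A) = 1/(1010×24) = 4.125×10^-5 K/W
R_aluminium = L/(kA) = 0.0054/(223×24) = 1.009×10^-6 K/W
R_ceramic-fibre blanket = L/(kA) = 0.07/(0.107×24) = 0.02726 K/W
R_stainless steel = L/(kA) = 0.0025/(15.7×24) = 6.635×10^-6 K/W
R_outer film = 1/(h_o·A) = 1/(18.1×24) = 0.002302 K/W
R_total = 0.02961 K/W;  Q = ΔT/R_total = 125/0.02961 = 4222 W
T_interface = T_inner − Q·ΣR(inner→interface) = 431 − 4220×0.02731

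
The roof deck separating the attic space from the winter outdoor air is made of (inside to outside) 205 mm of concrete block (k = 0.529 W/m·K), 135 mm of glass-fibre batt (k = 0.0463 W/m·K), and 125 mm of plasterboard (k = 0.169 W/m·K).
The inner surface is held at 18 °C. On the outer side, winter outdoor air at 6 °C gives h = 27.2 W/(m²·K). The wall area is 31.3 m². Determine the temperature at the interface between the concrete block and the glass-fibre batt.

T ≈ 16.9 °C

Model the wall as resistances in series:
R_concrete block = L/(kA) = 0.205/(0.529×31.3) = 0.01238 K/W
R_glass-fibre batt = L/(kA) = 0.135/(0.0463×31.3) = 0.09316 K/W
R_plasterboard = L/(kA) = 0.125/(0.169×31.3) = 0.02363 K/W
R_outer film = 1/(h_o·A) = 1/(27.2×31.3) = 0.001175 K/W
R_total = 0.1303 K/W;  Q = ΔT/R_total = 12/0.1303 = 92.07 W
T_interface = T_inner − Q·ΣR(inner→interface) = 18 − 92.1×0.01238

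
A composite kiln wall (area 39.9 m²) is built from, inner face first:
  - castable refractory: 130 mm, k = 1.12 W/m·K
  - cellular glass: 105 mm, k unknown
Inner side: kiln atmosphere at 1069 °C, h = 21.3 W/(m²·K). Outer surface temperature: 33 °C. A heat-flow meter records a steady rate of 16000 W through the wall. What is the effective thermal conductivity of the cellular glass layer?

k ≈ 0.0434 W/(m·K)

Treating each layer as a thermal resistance in series:
R_inner film = 1/(h_i·A) = 1/(21.3×39.9) = 0.001177 K/W
R_castable refractory = L/(kA) = 0.13/(1.12×39.9) = 0.002909 K/W
Sum of known resistances R_other = 0.004086 K/W
Total R = ΔT/Q = 1036/16000 = 0.06475 K/W
R_cellular glass = R_total − R_other = 0.06066 K/W
k = L/(R·A) = 0.105/(0.06066×39.9)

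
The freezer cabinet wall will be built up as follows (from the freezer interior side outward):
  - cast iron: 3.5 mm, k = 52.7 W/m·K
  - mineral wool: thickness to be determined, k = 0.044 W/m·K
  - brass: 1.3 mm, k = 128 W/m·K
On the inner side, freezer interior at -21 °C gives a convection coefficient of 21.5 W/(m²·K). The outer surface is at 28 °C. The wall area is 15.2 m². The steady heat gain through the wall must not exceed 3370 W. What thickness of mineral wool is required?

L ≈ 7.67 mm

Using the resistance-network approach (series):
R_inner film = 1/(h_i·A) = 1/(21.5×15.2) = 0.00306 K/W
R_cast iron = L/(kA) = 0.0035/(52.7×15.2) = 4.369×10^-6 K/W
R_brass = L/(kA) = 0.0013/(128×15.2) = 6.682×10^-7 K/W
Sum of the known resistances R_other = 0.003065 K/W
Required total resistance R_tot = ΔT/Q_allow = 49/3370 = 0.01454 K/W
R_mineral wool = R_tot − R_other = 0.01148 K/W
L = R·k·A = 0.01148×0.044×15.2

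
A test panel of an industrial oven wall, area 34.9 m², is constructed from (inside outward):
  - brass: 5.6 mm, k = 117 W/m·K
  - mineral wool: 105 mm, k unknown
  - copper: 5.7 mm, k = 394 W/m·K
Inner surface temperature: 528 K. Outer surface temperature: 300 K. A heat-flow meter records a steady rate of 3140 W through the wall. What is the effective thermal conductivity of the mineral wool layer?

Series thermal resistances:
R_brass = L/(kA) = 0.0056/(117×34.9) = 1.371×10^-6 K/W
R_copper = L/(kA) = 0.0057/(394×34.9) = 4.145×10^-7 K/W
Sum of known resistances R_other = 1.786×10^-6 K/W
Total R = ΔT/Q = 228/3140 = 0.07261 K/W
R_mineral wool = R_total − R_other = 0.07261 K/W
k = L/(R·A) = 0.105/(0.07261×34.9)

k ≈ 0.0414 W/(m·K)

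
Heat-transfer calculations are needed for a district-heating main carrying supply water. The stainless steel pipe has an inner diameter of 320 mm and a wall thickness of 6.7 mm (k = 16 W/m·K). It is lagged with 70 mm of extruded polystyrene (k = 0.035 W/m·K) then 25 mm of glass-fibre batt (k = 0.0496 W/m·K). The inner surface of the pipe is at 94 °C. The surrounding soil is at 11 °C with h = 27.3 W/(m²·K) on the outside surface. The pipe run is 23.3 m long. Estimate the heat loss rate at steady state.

Q ≈ 997 W

Cylindrical conduction, so R = ln(r₂/r₁)/(2πkL) per layer, in series:
R_stainless steel pipe wall = ln(166.7/160)/(2π×16×23.3) = 1.751×10^-5 K/W
R_extruded polystyrene = ln(236.7/166.7)/(2π×0.035×23.3) = 0.06842 K/W
R_glass-fibre batt = ln(261.7/236.7)/(2π×0.0496×23.3) = 0.01383 K/W
R_outer film = 1/(h_o·2πr_oL) = 1/(27.3×2π×0.2617×23.3) = 9.561×10^-4 K/W
R_total = 0.08322 K/W
Q = ΔT/R_total = 83/0.08322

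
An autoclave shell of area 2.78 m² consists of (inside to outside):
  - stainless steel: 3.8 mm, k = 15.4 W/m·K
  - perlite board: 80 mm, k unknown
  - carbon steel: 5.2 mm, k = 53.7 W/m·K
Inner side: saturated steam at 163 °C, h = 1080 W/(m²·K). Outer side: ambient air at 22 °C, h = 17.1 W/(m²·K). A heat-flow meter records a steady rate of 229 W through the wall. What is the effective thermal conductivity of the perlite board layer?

Thermal resistances in series:
R_inner film = 1/(h_i·A) = 1/(1080×2.78) = 3.331×10^-4 K/W
R_stainless steel = L/(kA) = 0.0038/(15.4×2.78) = 8.876×10^-5 K/W
R_carbon steel = L/(kA) = 0.0052/(53.7×2.78) = 3.483×10^-5 K/W
R_outer film = 1/(h_o·A) = 1/(17.1×2.78) = 0.02104 K/W
Sum of known resistances R_other = 0.02149 K/W
Total R = ΔT/Q = 141/229 = 0.6157 K/W
R_perlite board = R_total − R_other = 0.5942 K/W
k = L/(R·A) = 0.08/(0.5942×2.78)

k ≈ 0.0484 W/(m·K)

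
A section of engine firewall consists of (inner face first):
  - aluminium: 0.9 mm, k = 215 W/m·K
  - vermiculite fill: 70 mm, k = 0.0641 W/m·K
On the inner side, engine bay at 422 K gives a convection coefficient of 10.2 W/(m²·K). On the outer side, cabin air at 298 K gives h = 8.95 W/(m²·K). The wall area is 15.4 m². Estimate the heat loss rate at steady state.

Q ≈ 1470 W

Treating each layer as a thermal resistance in series:
R_inner film = 1/(h_i·A) = 1/(10.2×15.4) = 0.006366 K/W
R_aluminium = L/(kA) = 0.0009/(215×15.4) = 2.718×10^-7 K/W
R_vermiculite fill = L/(kA) = 0.07/(0.0641×15.4) = 0.07091 K/W
R_outer film = 1/(h_o·A) = 1/(8.95×15.4) = 0.007255 K/W
R_total = 0.08453 K/W
Q = ΔT / R_total = 124 / 0.08453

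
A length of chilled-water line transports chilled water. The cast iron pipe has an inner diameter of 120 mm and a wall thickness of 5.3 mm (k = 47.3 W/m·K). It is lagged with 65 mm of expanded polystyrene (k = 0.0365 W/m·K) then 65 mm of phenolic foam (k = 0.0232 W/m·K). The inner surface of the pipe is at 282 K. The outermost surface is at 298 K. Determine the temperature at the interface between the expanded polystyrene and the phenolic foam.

T ≈ 290 K

Treating each annulus and film as a series resistance:
R_cast iron pipe wall = ln(65.3/60)/(2π×47.3×1) = 2.848×10^-4 K/W
R_expanded polystyrene = ln(130.3/65.3)/(2π×0.0365×1) = 3.012 K/W
R_phenolic foam = ln(195.3/130.3)/(2π×0.0232×1) = 2.776 K/W
R_total = 5.789 K/W
Q = ΔT/R_total = 16/5.789
Q = 2.76 W/m
T_interface = T_inner + Q·ΣR(inner→interface) = 282 + 2.76×3.013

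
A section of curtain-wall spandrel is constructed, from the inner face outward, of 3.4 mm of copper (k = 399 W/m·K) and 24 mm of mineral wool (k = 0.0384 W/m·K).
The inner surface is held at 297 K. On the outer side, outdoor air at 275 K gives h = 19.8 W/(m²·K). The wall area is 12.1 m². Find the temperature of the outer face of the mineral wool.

T ≈ 277 K

Using the resistance-network approach (series):
R_copper = L/(kA) = 0.0034/(399×12.1) = 7.042×10^-7 K/W
R_mineral wool = L/(kA) = 0.024/(0.0384×12.1) = 0.05165 K/W
R_outer film = 1/(h_o·A) = 1/(19.8×12.1) = 0.004174 K/W
R_total = 0.05583 K/W;  Q = ΔT/R_total = 22/0.05583 = 394.1 W
T_interface = T_inner − Q·ΣR(inner→interface) = 297 − 394×0.05165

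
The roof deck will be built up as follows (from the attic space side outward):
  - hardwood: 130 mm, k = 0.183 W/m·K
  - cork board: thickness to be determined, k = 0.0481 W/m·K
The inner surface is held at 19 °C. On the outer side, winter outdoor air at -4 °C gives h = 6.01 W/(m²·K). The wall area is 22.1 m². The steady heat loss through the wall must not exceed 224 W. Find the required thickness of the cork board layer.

Series thermal resistances:
R_hardwood = L/(kA) = 0.13/(0.183×22.1) = 0.03214 K/W
R_outer film = 1/(h_o·A) = 1/(6.01×22.1) = 0.007529 K/W
Sum of the known resistances R_other = 0.03967 K/W
Required total resistance R_tot = ΔT/Q_allow = 23/224 = 0.1027 K/W
R_cork board = R_tot − R_other = 0.06301 K/W
L = R·k·A = 0.06301×0.0481×22.1

L ≈ 67 mm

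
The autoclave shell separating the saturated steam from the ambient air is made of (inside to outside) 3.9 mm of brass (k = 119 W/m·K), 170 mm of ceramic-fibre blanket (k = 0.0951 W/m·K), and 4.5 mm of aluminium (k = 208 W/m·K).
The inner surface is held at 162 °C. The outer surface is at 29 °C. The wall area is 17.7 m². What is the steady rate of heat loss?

Q ≈ 1320 W

Model the wall as resistances in series:
R_brass = L/(kA) = 0.0039/(119×17.7) = 1.852×10^-6 K/W
R_ceramic-fibre blanket = L/(kA) = 0.17/(0.0951×17.7) = 0.101 K/W
R_aluminium = L/(kA) = 0.0045/(208×17.7) = 1.222×10^-6 K/W
R_total = 0.101 K/W
Q = ΔT / R_total = 133 / 0.101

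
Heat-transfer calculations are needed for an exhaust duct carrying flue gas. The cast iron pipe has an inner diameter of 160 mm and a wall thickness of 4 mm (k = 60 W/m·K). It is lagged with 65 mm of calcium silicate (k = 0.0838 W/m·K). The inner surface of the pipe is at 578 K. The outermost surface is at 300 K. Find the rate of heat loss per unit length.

Treating each annulus and film as a series resistance:
R_cast iron pipe wall = ln(84/80)/(2π×60×1) = 1.294×10^-4 K/W
R_calcium silicate = ln(149/84)/(2π×0.0838×1) = 1.089 K/W
R_total = 1.089 K/W
Q = ΔT/R_total = 278/1.089

q′ ≈ 255 W/m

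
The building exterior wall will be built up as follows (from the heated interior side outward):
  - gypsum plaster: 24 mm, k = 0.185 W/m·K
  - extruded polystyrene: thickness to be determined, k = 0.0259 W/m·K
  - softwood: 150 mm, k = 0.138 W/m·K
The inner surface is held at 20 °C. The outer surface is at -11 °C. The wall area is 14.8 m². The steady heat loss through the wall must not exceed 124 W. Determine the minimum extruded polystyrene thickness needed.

Thermal resistances in series:
R_gypsum plaster = L/(kA) = 0.024/(0.185×14.8) = 0.008766 K/W
R_softwood = L/(kA) = 0.15/(0.138×14.8) = 0.07344 K/W
Sum of the known resistances R_other = 0.08221 K/W
Required total resistance R_tot = ΔT/Q_allow = 31/124 = 0.25 K/W
R_extruded polystyrene = R_tot − R_other = 0.1678 K/W
L = R·k·A = 0.1678×0.0259×14.8

L ≈ 64.3 mm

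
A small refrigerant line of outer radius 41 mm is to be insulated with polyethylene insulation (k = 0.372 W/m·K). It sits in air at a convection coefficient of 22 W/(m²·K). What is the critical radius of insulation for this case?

For a cylinder r_cr = k/h = 0.372/22
r_cr = 16.9 mm; since the bare radius (41 mm) is above r_cr, any added insulation will reduce heat loss.

r_cr ≈ 16.9 mm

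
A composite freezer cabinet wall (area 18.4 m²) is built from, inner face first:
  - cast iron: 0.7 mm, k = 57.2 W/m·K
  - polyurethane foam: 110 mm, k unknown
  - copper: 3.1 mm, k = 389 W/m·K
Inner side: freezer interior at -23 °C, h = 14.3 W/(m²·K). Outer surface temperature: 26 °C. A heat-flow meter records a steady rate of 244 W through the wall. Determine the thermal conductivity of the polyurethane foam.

k ≈ 0.0303 W/(m·K)

Treating each layer as a thermal resistance in series:
R_inner film = 1/(h_i·A) = 1/(14.3×18.4) = 0.003801 K/W
R_cast iron = L/(kA) = 0.0007/(57.2×18.4) = 6.651×10^-7 K/W
R_copper = L/(kA) = 0.0031/(389×18.4) = 4.331×10^-7 K/W
Sum of known resistances R_other = 0.003802 K/W
Total R = ΔT/Q = 49/244 = 0.2008 K/W
R_polyurethane foam = R_total − R_other = 0.197 K/W
k = L/(R·A) = 0.11/(0.197×18.4)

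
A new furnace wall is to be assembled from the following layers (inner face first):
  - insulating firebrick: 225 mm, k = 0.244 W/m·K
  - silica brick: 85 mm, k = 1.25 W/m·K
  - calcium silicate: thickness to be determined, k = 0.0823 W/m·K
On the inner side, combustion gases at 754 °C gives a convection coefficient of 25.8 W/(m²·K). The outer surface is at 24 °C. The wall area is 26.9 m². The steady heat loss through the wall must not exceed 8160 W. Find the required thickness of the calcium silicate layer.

L ≈ 113 mm

Using the resistance-network approach (series):
R_inner film = 1/(h_i·A) = 1/(25.8×26.9) = 0.001441 K/W
R_insulating firebrick = L/(kA) = 0.225/(0.244×26.9) = 0.03428 K/W
R_silica brick = L/(kA) = 0.085/(1.25×26.9) = 0.002528 K/W
Sum of the known resistances R_other = 0.03825 K/W
Required total resistance R_tot = ΔT/Q_allow = 730/8160 = 0.08946 K/W
R_calcium silicate = R_tot − R_other = 0.05121 K/W
L = R·k·A = 0.05121×0.0823×26.9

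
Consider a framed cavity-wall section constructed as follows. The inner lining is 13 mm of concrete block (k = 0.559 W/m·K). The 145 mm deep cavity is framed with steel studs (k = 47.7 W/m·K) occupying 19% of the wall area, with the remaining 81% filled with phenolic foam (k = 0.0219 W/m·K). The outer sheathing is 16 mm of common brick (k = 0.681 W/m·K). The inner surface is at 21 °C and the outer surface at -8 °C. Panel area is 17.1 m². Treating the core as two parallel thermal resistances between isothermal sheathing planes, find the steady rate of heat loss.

Q ≈ 7910 W

Sheathing layers in series; stud and cavity paths in parallel between them.
R_inner = 0.013/(0.559×17.1) = 0.00136 K/W
R_stud  = 0.145/(47.7×0.19×17.1) = 9.356×10^-4 K/W
R_cav   = 0.145/(0.0219×0.81×17.1) = 0.478 K/W
1/R_core = 1/R_stud + 1/R_cav → R_core = 9.338×10^-4 K/W
R_outer = 0.016/(0.681×17.1) = 0.001374 K/W
R_total = 0.003668 K/W
Q = ΔT/R_total = 29/0.003668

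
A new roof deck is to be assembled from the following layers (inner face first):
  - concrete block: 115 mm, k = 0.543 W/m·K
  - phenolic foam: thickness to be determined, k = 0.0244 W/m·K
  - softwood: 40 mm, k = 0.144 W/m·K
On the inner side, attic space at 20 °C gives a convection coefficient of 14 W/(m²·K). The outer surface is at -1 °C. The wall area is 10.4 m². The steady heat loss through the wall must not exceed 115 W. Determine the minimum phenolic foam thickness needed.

Using the resistance-network approach (series):
R_inner film = 1/(h_i·A) = 1/(14×10.4) = 0.006868 K/W
R_concrete block = L/(kA) = 0.115/(0.543×10.4) = 0.02036 K/W
R_softwood = L/(kA) = 0.04/(0.144×10.4) = 0.02671 K/W
Sum of the known resistances R_other = 0.05394 K/W
Required total resistance R_tot = ΔT/Q_allow = 21/115 = 0.1826 K/W
R_phenolic foam = R_tot − R_other = 0.1287 K/W
L = R·k·A = 0.1287×0.0244×10.4

L ≈ 32.7 mm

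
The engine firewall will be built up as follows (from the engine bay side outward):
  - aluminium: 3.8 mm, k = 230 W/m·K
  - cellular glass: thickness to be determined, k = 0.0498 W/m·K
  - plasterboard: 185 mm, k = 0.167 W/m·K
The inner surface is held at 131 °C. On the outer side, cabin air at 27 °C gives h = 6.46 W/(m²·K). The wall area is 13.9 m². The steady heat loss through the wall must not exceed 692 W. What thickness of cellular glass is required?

L ≈ 41.2 mm

Series thermal resistances:
R_aluminium = L/(kA) = 0.0038/(230×13.9) = 1.189×10^-6 K/W
R_plasterboard = L/(kA) = 0.185/(0.167×13.9) = 0.0797 K/W
R_outer film = 1/(h_o·A) = 1/(6.46×13.9) = 0.01114 K/W
Sum of the known resistances R_other = 0.09083 K/W
Required total resistance R_tot = ΔT/Q_allow = 104/692 = 0.1503 K/W
R_cellular glass = R_tot − R_other = 0.05945 K/W
L = R·k·A = 0.05945×0.0498×13.9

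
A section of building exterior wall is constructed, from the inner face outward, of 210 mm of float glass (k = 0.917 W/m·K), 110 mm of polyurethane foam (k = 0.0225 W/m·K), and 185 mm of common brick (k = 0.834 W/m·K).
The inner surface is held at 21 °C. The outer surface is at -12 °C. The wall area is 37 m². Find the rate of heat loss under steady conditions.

Q ≈ 229 W

Treating each layer as a thermal resistance in series:
R_float glass = L/(kA) = 0.21/(0.917×37) = 0.006189 K/W
R_polyurethane foam = L/(kA) = 0.11/(0.0225×37) = 0.1321 K/W
R_common brick = L/(kA) = 0.185/(0.834×37) = 0.005995 K/W
R_total = 0.1443 K/W
Q = ΔT / R_total = 33 / 0.1443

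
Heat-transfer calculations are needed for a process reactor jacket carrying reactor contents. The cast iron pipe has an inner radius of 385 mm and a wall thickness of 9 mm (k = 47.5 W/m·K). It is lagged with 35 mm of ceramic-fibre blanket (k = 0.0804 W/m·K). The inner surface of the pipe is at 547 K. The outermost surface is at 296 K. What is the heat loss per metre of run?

q′ ≈ 1490 W/m

Treating each annulus and film as a series resistance:
R_cast iron pipe wall = ln(394/385)/(2π×47.5×1) = 7.742×10^-5 K/W
R_ceramic-fibre blanket = ln(429/394)/(2π×0.0804×1) = 0.1685 K/W
R_total = 0.1685 K/W
Q = ΔT/R_total = 251/0.1685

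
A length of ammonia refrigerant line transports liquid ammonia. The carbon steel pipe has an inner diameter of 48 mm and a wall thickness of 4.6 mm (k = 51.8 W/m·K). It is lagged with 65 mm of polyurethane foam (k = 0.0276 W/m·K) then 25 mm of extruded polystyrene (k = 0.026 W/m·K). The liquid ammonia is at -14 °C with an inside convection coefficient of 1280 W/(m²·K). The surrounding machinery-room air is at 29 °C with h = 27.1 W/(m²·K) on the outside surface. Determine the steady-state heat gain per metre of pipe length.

q′ ≈ 5.16 W/m

Cylindrical conduction, so R = ln(r₂/r₁)/(2πkL) per layer, in series:
R_inner film = 1/(h_i·2πr₁L) = 1/(1280×2π×0.024×1) = 0.005181 K/W
R_carbon steel pipe wall = ln(28.6/24)/(2π×51.8×1) = 5.388×10^-4 K/W
R_polyurethane foam = ln(93.6/28.6)/(2π×0.0276×1) = 6.837 K/W
R_extruded polystyrene = ln(118.6/93.6)/(2π×0.026×1) = 1.449 K/W
R_outer film = 1/(h_o·2πr_oL) = 1/(27.1×2π×0.1186×1) = 0.04952 K/W
R_total = 8.341 K/W
Q = ΔT/R_total = 43/8.341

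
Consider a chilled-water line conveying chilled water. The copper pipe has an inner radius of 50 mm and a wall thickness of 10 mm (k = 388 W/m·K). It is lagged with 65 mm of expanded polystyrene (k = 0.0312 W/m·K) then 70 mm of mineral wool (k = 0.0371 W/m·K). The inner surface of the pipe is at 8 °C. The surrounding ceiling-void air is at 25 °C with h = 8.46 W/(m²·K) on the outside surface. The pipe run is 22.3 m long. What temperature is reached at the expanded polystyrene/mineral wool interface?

For a radial system each layer contributes R = ln(r_out/r_in)/(2πkL); films add R = 1/(hA).
R_copper pipe wall = ln(60/50)/(2π×388×22.3) = 3.354×10^-6 K/W
R_expanded polystyrene = ln(125/60)/(2π×0.0312×22.3) = 0.1679 K/W
R_mineral wool = ln(195/125)/(2π×0.0371×22.3) = 0.08555 K/W
R_outer film = 1/(h_o·2πr_oL) = 1/(8.46×2π×0.195×22.3) = 0.004326 K/W
R_total = 0.2578 K/W
Q = ΔT/R_total = 17/0.2578
Q = 66 W
T_interface = T_inner + Q·ΣR(inner→interface) = 8 + 66×0.1679

T ≈ 19.1 °C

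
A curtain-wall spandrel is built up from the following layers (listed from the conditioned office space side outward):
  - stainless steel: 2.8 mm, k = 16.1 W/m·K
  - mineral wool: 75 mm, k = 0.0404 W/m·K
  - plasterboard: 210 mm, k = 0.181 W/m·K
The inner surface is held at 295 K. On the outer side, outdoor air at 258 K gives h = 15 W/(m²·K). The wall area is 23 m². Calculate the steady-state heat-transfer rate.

Q ≈ 276 W

Treating each layer as a thermal resistance in series:
R_stainless steel = L/(kA) = 0.0028/(16.1×23) = 7.561×10^-6 K/W
R_mineral wool = L/(kA) = 0.075/(0.0404×23) = 0.08071 K/W
R_plasterboard = L/(kA) = 0.21/(0.181×23) = 0.05044 K/W
R_outer film = 1/(h_o·A) = 1/(15×23) = 0.002899 K/W
R_total = 0.1341 K/W
Q = ΔT / R_total = 37 / 0.1341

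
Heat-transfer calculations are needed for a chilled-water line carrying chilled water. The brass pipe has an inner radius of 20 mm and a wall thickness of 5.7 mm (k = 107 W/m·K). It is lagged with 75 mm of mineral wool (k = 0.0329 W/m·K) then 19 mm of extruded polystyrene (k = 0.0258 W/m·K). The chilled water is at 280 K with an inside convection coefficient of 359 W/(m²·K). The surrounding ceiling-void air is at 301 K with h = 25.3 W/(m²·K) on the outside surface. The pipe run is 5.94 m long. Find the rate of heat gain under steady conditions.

For a radial system each layer contributes R = ln(r_out/r_in)/(2πkL); films add R = 1/(hA).
R_inner film = 1/(h_i·2πr₁L) = 1/(359×2π×0.02×5.94) = 0.003732 K/W
R_brass pipe wall = ln(25.7/20)/(2π×107×5.94) = 6.279×10^-5 K/W
R_mineral wool = ln(100.7/25.7)/(2π×0.0329×5.94) = 1.112 K/W
R_extruded polystyrene = ln(119.7/100.7)/(2π×0.0258×5.94) = 0.1795 K/W
R_outer film = 1/(h_o·2πr_oL) = 1/(25.3×2π×0.1197×5.94) = 0.008847 K/W
R_total = 1.304 K/W
Q = ΔT/R_total = 21/1.304

Q ≈ 16.1 W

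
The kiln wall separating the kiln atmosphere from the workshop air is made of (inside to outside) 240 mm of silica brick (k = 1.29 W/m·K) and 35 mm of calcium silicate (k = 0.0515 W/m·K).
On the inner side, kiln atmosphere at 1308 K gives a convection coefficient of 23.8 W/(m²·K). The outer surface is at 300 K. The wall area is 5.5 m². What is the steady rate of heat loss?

Using the resistance-network approach (series):
R_inner film = 1/(h_i·A) = 1/(23.8×5.5) = 0.007639 K/W
R_silica brick = L/(kA) = 0.24/(1.29×5.5) = 0.03383 K/W
R_calcium silicate = L/(kA) = 0.035/(0.0515×5.5) = 0.1236 K/W
R_total = 0.165 K/W
Q = ΔT / R_total = 1008 / 0.165

Q ≈ 6110 W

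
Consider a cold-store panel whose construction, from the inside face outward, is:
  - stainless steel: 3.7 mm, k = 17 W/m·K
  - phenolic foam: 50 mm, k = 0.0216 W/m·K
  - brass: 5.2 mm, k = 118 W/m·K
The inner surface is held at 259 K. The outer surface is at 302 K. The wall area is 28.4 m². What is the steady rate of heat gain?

Q ≈ 527 W

Model the wall as resistances in series:
R_stainless steel = L/(kA) = 0.0037/(17×28.4) = 7.664×10^-6 K/W
R_phenolic foam = L/(kA) = 0.05/(0.0216×28.4) = 0.08151 K/W
R_brass = L/(kA) = 0.0052/(118×28.4) = 1.552×10^-6 K/W
R_total = 0.08152 K/W
Q = ΔT / R_total = 43 / 0.08152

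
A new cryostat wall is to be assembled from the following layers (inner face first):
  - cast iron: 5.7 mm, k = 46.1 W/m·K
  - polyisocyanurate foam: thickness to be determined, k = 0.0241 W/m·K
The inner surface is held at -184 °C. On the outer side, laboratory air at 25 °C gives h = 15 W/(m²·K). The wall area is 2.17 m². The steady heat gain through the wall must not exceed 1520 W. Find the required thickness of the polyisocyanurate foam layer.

Series thermal resistances:
R_cast iron = L/(kA) = 0.0057/(46.1×2.17) = 5.698×10^-5 K/W
R_outer film = 1/(h_o·A) = 1/(15×2.17) = 0.03072 K/W
Sum of the known resistances R_other = 0.03078 K/W
Required total resistance R_tot = ΔT/Q_allow = 209/1520 = 0.1375 K/W
R_polyisocyanurate foam = R_tot − R_other = 0.1067 K/W
L = R·k·A = 0.1067×0.0241×2.17

L ≈ 5.58 mm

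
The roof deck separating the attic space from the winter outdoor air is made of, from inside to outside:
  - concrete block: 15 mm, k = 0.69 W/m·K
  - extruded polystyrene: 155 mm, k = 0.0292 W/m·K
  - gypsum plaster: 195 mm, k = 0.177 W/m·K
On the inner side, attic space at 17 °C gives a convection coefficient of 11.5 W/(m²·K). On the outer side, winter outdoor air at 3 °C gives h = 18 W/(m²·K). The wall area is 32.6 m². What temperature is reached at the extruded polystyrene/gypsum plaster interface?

T ≈ 5.46 °C

Model the wall as resistances in series:
R_inner film = 1/(h_i·A) = 1/(11.5×32.6) = 0.002667 K/W
R_concrete block = L/(kA) = 0.015/(0.69×32.6) = 6.668×10^-4 K/W
R_extruded polystyrene = L/(kA) = 0.155/(0.0292×32.6) = 0.1628 K/W
R_gypsum plaster = L/(kA) = 0.195/(0.177×32.6) = 0.03379 K/W
R_outer film = 1/(h_o·A) = 1/(18×32.6) = 0.001704 K/W
R_total = 0.2017 K/W;  Q = ΔT/R_total = 14/0.2017 = 69.42 W
T_interface = T_inner − Q·ΣR(inner→interface) = 17 − 69.4×0.1662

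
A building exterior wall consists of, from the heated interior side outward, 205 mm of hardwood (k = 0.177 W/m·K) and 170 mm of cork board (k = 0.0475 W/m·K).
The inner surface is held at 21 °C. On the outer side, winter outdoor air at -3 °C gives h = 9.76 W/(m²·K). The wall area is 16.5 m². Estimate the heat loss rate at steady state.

Treating each layer as a thermal resistance in series:
R_hardwood = L/(kA) = 0.205/(0.177×16.5) = 0.07019 K/W
R_cork board = L/(kA) = 0.17/(0.0475×16.5) = 0.2169 K/W
R_outer film = 1/(h_o·A) = 1/(9.76×16.5) = 0.00621 K/W
R_total = 0.2933 K/W
Q = ΔT / R_total = 24 / 0.2933

Q ≈ 81.8 W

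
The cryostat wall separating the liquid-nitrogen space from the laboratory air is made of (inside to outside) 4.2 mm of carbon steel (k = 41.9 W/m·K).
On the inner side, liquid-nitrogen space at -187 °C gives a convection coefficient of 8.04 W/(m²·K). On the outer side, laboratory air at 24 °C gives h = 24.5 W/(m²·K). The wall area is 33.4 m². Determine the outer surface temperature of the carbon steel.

T ≈ -28.1 °C

Using the resistance-network approach (series):
R_inner film = 1/(h_i·A) = 1/(8.04×33.4) = 0.003724 K/W
R_carbon steel = L/(kA) = 0.0042/(41.9×33.4) = 3.001×10^-6 K/W
R_outer film = 1/(h_o·A) = 1/(24.5×33.4) = 0.001222 K/W
R_total = 0.004949 K/W;  Q = ΔT/R_total = 211/0.004949 = 42640 W
T_interface = T_inner + Q·ΣR(inner→interface) = -187 + 42600×0.003727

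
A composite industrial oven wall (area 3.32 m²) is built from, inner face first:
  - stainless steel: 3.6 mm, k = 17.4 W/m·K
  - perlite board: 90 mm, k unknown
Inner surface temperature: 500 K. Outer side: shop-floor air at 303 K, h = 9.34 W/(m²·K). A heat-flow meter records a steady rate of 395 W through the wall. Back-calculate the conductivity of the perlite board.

k ≈ 0.0581 W/(m·K)

Series thermal resistances:
R_stainless steel = L/(kA) = 0.0036/(17.4×3.32) = 6.232×10^-5 K/W
R_outer film = 1/(h_o·A) = 1/(9.34×3.32) = 0.03225 K/W
Sum of known resistances R_other = 0.03231 K/W
Total R = ΔT/Q = 197/395 = 0.4987 K/W
R_perlite board = R_total − R_other = 0.4664 K/W
k = L/(R·A) = 0.09/(0.4664×3.32)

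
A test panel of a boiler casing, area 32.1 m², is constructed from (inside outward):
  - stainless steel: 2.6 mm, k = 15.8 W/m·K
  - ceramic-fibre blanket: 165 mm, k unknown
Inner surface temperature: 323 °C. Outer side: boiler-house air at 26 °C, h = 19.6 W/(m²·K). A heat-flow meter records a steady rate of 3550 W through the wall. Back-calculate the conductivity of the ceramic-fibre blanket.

k ≈ 0.0626 W/(m·K)

Thermal resistances in series:
R_stainless steel = L/(kA) = 0.0026/(15.8×32.1) = 5.126×10^-6 K/W
R_outer film = 1/(h_o·A) = 1/(19.6×32.1) = 0.001589 K/W
Sum of known resistances R_other = 0.001595 K/W
Total R = ΔT/Q = 297/3550 = 0.08366 K/W
R_ceramic-fibre blanket = R_total − R_other = 0.08207 K/W
k = L/(R·A) = 0.165/(0.08207×32.1)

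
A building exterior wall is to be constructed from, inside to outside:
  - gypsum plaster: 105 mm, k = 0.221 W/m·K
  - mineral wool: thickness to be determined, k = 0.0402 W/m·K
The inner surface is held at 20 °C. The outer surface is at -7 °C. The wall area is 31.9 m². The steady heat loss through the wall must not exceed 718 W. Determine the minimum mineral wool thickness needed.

L ≈ 29.1 mm

Treating each layer as a thermal resistance in series:
R_gypsum plaster = L/(kA) = 0.105/(0.221×31.9) = 0.01489 K/W
Sum of the known resistances R_other = 0.01489 K/W
Required total resistance R_tot = ΔT/Q_allow = 27/718 = 0.0376 K/W
R_mineral wool = R_tot − R_other = 0.02271 K/W
L = R·k·A = 0.02271×0.0402×31.9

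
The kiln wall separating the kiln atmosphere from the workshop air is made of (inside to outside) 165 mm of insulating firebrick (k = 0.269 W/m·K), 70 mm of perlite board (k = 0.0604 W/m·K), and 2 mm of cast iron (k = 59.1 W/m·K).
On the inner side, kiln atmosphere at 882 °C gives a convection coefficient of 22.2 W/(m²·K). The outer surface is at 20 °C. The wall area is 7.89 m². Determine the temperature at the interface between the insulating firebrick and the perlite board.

Model the wall as resistances in series:
R_inner film = 1/(h_i·A) = 1/(22.2×7.89) = 0.005709 K/W
R_insulating firebrick = L/(kA) = 0.165/(0.269×7.89) = 0.07774 K/W
R_perlite board = L/(kA) = 0.07/(0.0604×7.89) = 0.1469 K/W
R_cast iron = L/(kA) = 0.002/(59.1×7.89) = 4.289×10^-6 K/W
R_total = 0.2303 K/W;  Q = ΔT/R_total = 862/0.2303 = 3742 W
T_interface = T_inner − Q·ΣR(inner→interface) = 882 − 3740×0.08345

T ≈ 570 °C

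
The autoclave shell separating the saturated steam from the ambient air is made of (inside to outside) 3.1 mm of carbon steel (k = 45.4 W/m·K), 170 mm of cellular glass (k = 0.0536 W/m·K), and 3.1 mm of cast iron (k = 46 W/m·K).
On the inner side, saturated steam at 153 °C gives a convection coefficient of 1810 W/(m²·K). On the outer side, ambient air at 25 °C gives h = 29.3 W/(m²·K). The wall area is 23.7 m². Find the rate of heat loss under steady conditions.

Thermal resistances in series:
R_inner film = 1/(h_i·A) = 1/(1810×23.7) = 2.331×10^-5 K/W
R_carbon steel = L/(kA) = 0.0031/(45.4×23.7) = 2.881×10^-6 K/W
R_cellular glass = L/(kA) = 0.17/(0.0536×23.7) = 0.1338 K/W
R_cast iron = L/(kA) = 0.0031/(46×23.7) = 2.844×10^-6 K/W
R_outer film = 1/(h_o·A) = 1/(29.3×23.7) = 0.00144 K/W
R_total = 0.1353 K/W
Q = ΔT / R_total = 128 / 0.1353

Q ≈ 946 W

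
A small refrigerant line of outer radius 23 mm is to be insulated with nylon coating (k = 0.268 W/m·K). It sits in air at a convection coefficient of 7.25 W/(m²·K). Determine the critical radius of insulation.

r_cr ≈ 37 mm

For a cylinder r_cr = k/h = 0.268/7.25
r_cr = 37 mm; since the bare radius (23 mm) is below r_cr, adding a thin layer of insulation will *increase* heat loss.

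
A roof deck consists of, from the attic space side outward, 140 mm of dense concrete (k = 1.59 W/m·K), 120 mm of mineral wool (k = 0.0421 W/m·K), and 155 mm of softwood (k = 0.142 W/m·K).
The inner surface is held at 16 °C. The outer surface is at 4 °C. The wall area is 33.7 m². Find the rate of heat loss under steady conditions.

Treating each layer as a thermal resistance in series:
R_dense concrete = L/(kA) = 0.14/(1.59×33.7) = 0.002613 K/W
R_mineral wool = L/(kA) = 0.12/(0.0421×33.7) = 0.08458 K/W
R_softwood = L/(kA) = 0.155/(0.142×33.7) = 0.03239 K/W
R_total = 0.1196 K/W
Q = ΔT / R_total = 12 / 0.1196

Q ≈ 100 W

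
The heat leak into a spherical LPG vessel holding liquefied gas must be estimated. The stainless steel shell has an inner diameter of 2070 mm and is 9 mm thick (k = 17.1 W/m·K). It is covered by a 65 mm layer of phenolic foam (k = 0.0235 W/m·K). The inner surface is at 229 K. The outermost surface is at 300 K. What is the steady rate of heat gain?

Q ≈ 373 W

Each spherical layer contributes R = (1/r_i − 1/r_o)/(4πk):
R_stainless steel shell = (1/1.035 − 1/1.044)/(4π×17.1) = 3.876×10^-5 K/W
R_phenolic foam = (1/1.044 − 1/1.109)/(4π×0.0235) = 0.1901 K/W
R_total = 0.1901 K/W
Q = ΔT/R_total = 71/0.1901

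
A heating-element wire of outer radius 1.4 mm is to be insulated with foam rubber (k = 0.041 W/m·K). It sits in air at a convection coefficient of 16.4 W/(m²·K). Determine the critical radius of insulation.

r_cr ≈ 2.5 mm

For a cylinder r_cr = k/h = 0.041/16.4
r_cr = 2.5 mm; since the bare radius (1.4 mm) is below r_cr, adding a thin layer of insulation will *increase* heat loss.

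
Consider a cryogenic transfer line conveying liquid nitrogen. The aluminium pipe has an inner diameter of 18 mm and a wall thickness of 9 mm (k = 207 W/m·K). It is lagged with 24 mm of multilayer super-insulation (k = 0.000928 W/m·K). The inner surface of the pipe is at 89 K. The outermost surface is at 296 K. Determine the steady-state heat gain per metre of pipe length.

q′ ≈ 1.42 W/m

Radial resistances (cylindrical: R_cond = ln(r_o/r_i)/(2πkL), R_conv = 1/(h·2πrL)):
R_aluminium pipe wall = ln(18/9)/(2π×207×1) = 5.329×10^-4 K/W
R_multilayer super-insulation = ln(42/18)/(2π×0.000928×1) = 145.3 K/W
R_total = 145.3 K/W
Q = ΔT/R_total = 207/145.3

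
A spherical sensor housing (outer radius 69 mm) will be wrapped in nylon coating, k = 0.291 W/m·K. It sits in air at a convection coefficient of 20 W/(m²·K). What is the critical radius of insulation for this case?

For a sphere r_cr = 2k/h = 2×0.291/20
r_cr = 29.1 mm; since the bare radius (69 mm) is above r_cr, any added insulation will reduce heat loss.

r_cr ≈ 29.1 mm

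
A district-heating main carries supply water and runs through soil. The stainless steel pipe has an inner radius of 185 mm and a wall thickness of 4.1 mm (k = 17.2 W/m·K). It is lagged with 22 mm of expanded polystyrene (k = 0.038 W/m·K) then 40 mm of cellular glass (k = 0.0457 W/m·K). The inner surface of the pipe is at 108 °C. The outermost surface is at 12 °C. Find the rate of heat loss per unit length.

q′ ≈ 90.1 W/m

Cylindrical conduction, so R = ln(r₂/r₁)/(2πkL) per layer, in series:
R_stainless steel pipe wall = ln(189.1/185)/(2π×17.2×1) = 2.028×10^-4 K/W
R_expanded polystyrene = ln(211.1/189.1)/(2π×0.038×1) = 0.4609 K/W
R_cellular glass = ln(251.1/211.1)/(2π×0.0457×1) = 0.6043 K/W
R_total = 1.065 K/W
Q = ΔT/R_total = 96/1.065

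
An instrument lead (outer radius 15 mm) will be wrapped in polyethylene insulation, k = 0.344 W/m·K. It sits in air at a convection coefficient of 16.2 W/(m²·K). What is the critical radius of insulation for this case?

r_cr ≈ 21.2 mm

For a cylinder r_cr = k/h = 0.344/16.2
r_cr = 21.2 mm; since the bare radius (15 mm) is below r_cr, adding a thin layer of insulation will *increase* heat loss.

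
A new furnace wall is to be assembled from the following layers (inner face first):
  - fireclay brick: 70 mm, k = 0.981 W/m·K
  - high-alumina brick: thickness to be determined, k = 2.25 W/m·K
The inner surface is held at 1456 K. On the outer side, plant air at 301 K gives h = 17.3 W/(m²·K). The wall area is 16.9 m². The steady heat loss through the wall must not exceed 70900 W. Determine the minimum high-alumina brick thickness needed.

Treating each layer as a thermal resistance in series:
R_fireclay brick = L/(kA) = 0.07/(0.981×16.9) = 0.004222 K/W
R_outer film = 1/(h_o·A) = 1/(17.3×16.9) = 0.00342 K/W
Sum of the known resistances R_other = 0.007643 K/W
Required total resistance R_tot = ΔT/Q_allow = 1155/70900 = 0.01629 K/W
R_high-alumina brick = R_tot − R_other = 0.008648 K/W
L = R·k·A = 0.008648×2.25×16.9

L ≈ 329 mm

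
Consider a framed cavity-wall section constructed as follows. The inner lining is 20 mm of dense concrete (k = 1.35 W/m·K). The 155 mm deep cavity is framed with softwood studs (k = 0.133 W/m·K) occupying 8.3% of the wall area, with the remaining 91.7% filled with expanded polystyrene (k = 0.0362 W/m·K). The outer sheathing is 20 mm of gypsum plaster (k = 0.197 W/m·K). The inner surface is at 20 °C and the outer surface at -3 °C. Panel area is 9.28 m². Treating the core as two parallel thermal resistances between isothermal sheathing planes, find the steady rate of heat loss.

Sheathing layers in series; stud and cavity paths in parallel between them.
R_inner = 0.02/(1.35×9.28) = 0.001596 K/W
R_stud  = 0.155/(0.133×0.083×9.28) = 1.513 K/W
R_cav   = 0.155/(0.0362×0.917×9.28) = 0.5032 K/W
1/R_core = 1/R_stud + 1/R_cav → R_core = 0.3776 K/W
R_outer = 0.02/(0.197×9.28) = 0.01094 K/W
R_total = 0.3901 K/W
Q = ΔT/R_total = 23/0.3901

Q ≈ 59 W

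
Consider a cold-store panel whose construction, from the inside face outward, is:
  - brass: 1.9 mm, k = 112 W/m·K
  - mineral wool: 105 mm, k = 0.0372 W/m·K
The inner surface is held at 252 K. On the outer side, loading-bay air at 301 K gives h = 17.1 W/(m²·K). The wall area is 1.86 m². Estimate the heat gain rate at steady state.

Q ≈ 31.6 W

Using the resistance-network approach (series):
R_brass = L/(kA) = 0.0019/(112×1.86) = 9.121×10^-6 K/W
R_mineral wool = L/(kA) = 0.105/(0.0372×1.86) = 1.518 K/W
R_outer film = 1/(h_o·A) = 1/(17.1×1.86) = 0.03144 K/W
R_total = 1.549 K/W
Q = ΔT / R_total = 49 / 1.549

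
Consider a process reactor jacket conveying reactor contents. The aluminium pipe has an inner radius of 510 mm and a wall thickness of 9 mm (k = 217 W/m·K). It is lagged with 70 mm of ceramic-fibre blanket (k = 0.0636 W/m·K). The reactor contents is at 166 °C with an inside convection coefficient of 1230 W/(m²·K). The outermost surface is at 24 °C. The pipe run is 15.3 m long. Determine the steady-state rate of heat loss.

Q ≈ 6860 W

Cylindrical conduction, so R = ln(r₂/r₁)/(2πkL) per layer, in series:
R_inner film = 1/(h_i·2πr₁L) = 1/(1230×2π×0.51×15.3) = 1.658×10^-5 K/W
R_aluminium pipe wall = ln(519/510)/(2π×217×15.3) = 8.386×10^-7 K/W
R_ceramic-fibre blanket = ln(589/519)/(2π×0.0636×15.3) = 0.02069 K/W
R_total = 0.02071 K/W
Q = ΔT/R_total = 142/0.02071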